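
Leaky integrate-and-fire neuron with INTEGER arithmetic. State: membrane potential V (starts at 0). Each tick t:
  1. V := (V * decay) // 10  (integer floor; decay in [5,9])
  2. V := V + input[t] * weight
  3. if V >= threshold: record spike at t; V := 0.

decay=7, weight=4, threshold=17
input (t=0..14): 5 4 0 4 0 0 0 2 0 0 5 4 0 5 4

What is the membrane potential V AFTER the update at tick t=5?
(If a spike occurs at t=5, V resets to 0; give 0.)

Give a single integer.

Answer: 0

Derivation:
t=0: input=5 -> V=0 FIRE
t=1: input=4 -> V=16
t=2: input=0 -> V=11
t=3: input=4 -> V=0 FIRE
t=4: input=0 -> V=0
t=5: input=0 -> V=0
t=6: input=0 -> V=0
t=7: input=2 -> V=8
t=8: input=0 -> V=5
t=9: input=0 -> V=3
t=10: input=5 -> V=0 FIRE
t=11: input=4 -> V=16
t=12: input=0 -> V=11
t=13: input=5 -> V=0 FIRE
t=14: input=4 -> V=16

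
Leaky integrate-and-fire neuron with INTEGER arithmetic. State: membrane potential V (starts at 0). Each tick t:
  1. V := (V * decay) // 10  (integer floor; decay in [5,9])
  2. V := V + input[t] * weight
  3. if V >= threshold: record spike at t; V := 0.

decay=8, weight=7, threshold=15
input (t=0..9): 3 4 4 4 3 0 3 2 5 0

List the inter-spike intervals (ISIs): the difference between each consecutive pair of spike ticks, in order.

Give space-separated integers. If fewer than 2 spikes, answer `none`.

Answer: 1 1 1 1 2 2

Derivation:
t=0: input=3 -> V=0 FIRE
t=1: input=4 -> V=0 FIRE
t=2: input=4 -> V=0 FIRE
t=3: input=4 -> V=0 FIRE
t=4: input=3 -> V=0 FIRE
t=5: input=0 -> V=0
t=6: input=3 -> V=0 FIRE
t=7: input=2 -> V=14
t=8: input=5 -> V=0 FIRE
t=9: input=0 -> V=0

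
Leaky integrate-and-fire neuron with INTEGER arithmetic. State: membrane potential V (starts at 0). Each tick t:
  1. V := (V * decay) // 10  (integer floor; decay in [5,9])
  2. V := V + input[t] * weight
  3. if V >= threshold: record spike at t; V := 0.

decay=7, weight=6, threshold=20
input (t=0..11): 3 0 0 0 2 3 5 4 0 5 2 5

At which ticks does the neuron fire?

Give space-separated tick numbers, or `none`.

Answer: 5 6 7 9 11

Derivation:
t=0: input=3 -> V=18
t=1: input=0 -> V=12
t=2: input=0 -> V=8
t=3: input=0 -> V=5
t=4: input=2 -> V=15
t=5: input=3 -> V=0 FIRE
t=6: input=5 -> V=0 FIRE
t=7: input=4 -> V=0 FIRE
t=8: input=0 -> V=0
t=9: input=5 -> V=0 FIRE
t=10: input=2 -> V=12
t=11: input=5 -> V=0 FIRE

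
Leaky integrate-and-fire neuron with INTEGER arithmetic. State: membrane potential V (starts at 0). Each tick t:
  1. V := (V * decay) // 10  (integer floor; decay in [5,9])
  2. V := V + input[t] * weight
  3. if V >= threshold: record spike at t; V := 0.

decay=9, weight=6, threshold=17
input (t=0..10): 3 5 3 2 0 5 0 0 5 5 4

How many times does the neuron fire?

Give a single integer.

Answer: 7

Derivation:
t=0: input=3 -> V=0 FIRE
t=1: input=5 -> V=0 FIRE
t=2: input=3 -> V=0 FIRE
t=3: input=2 -> V=12
t=4: input=0 -> V=10
t=5: input=5 -> V=0 FIRE
t=6: input=0 -> V=0
t=7: input=0 -> V=0
t=8: input=5 -> V=0 FIRE
t=9: input=5 -> V=0 FIRE
t=10: input=4 -> V=0 FIRE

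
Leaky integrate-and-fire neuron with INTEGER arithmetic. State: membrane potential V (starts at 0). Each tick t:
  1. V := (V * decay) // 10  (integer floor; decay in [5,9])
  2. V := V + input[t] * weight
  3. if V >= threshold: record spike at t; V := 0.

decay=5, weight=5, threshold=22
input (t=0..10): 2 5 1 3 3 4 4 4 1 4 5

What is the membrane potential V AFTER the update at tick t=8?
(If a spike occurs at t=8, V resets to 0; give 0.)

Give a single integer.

Answer: 15

Derivation:
t=0: input=2 -> V=10
t=1: input=5 -> V=0 FIRE
t=2: input=1 -> V=5
t=3: input=3 -> V=17
t=4: input=3 -> V=0 FIRE
t=5: input=4 -> V=20
t=6: input=4 -> V=0 FIRE
t=7: input=4 -> V=20
t=8: input=1 -> V=15
t=9: input=4 -> V=0 FIRE
t=10: input=5 -> V=0 FIRE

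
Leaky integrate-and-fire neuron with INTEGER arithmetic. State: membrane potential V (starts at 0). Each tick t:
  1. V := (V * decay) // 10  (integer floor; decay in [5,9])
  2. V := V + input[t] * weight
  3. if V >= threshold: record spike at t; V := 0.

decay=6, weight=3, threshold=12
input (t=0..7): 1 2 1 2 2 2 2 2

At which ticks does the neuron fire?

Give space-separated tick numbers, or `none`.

Answer: 4

Derivation:
t=0: input=1 -> V=3
t=1: input=2 -> V=7
t=2: input=1 -> V=7
t=3: input=2 -> V=10
t=4: input=2 -> V=0 FIRE
t=5: input=2 -> V=6
t=6: input=2 -> V=9
t=7: input=2 -> V=11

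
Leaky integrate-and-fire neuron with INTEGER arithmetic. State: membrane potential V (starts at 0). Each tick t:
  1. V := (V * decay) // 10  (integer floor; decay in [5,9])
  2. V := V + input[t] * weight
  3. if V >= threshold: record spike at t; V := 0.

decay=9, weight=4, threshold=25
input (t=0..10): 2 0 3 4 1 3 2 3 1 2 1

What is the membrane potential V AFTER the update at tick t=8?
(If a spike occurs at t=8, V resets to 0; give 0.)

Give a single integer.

Answer: 4

Derivation:
t=0: input=2 -> V=8
t=1: input=0 -> V=7
t=2: input=3 -> V=18
t=3: input=4 -> V=0 FIRE
t=4: input=1 -> V=4
t=5: input=3 -> V=15
t=6: input=2 -> V=21
t=7: input=3 -> V=0 FIRE
t=8: input=1 -> V=4
t=9: input=2 -> V=11
t=10: input=1 -> V=13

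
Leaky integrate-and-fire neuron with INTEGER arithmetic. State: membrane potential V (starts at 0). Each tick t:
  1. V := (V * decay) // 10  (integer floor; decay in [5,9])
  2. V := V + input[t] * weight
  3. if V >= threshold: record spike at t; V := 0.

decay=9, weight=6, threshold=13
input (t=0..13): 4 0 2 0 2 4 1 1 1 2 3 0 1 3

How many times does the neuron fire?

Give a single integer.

t=0: input=4 -> V=0 FIRE
t=1: input=0 -> V=0
t=2: input=2 -> V=12
t=3: input=0 -> V=10
t=4: input=2 -> V=0 FIRE
t=5: input=4 -> V=0 FIRE
t=6: input=1 -> V=6
t=7: input=1 -> V=11
t=8: input=1 -> V=0 FIRE
t=9: input=2 -> V=12
t=10: input=3 -> V=0 FIRE
t=11: input=0 -> V=0
t=12: input=1 -> V=6
t=13: input=3 -> V=0 FIRE

Answer: 6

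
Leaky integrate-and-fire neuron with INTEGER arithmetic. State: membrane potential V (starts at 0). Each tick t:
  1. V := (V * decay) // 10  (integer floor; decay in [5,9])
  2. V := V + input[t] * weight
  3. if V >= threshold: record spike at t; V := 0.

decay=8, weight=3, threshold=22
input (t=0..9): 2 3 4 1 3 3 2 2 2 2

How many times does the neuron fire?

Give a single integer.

t=0: input=2 -> V=6
t=1: input=3 -> V=13
t=2: input=4 -> V=0 FIRE
t=3: input=1 -> V=3
t=4: input=3 -> V=11
t=5: input=3 -> V=17
t=6: input=2 -> V=19
t=7: input=2 -> V=21
t=8: input=2 -> V=0 FIRE
t=9: input=2 -> V=6

Answer: 2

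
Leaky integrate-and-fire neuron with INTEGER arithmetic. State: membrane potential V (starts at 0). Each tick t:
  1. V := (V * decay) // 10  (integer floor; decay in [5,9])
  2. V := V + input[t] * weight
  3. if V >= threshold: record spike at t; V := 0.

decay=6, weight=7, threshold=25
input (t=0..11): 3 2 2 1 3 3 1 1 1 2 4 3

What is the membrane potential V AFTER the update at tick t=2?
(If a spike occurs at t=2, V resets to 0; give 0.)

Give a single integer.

Answer: 14

Derivation:
t=0: input=3 -> V=21
t=1: input=2 -> V=0 FIRE
t=2: input=2 -> V=14
t=3: input=1 -> V=15
t=4: input=3 -> V=0 FIRE
t=5: input=3 -> V=21
t=6: input=1 -> V=19
t=7: input=1 -> V=18
t=8: input=1 -> V=17
t=9: input=2 -> V=24
t=10: input=4 -> V=0 FIRE
t=11: input=3 -> V=21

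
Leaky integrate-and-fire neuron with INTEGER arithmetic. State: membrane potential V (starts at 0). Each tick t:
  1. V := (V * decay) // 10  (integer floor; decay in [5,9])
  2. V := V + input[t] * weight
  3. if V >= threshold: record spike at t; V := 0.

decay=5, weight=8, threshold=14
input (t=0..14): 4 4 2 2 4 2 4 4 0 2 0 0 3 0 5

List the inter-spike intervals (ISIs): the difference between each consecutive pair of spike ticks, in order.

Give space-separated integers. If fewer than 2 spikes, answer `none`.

Answer: 1 1 1 1 1 1 1 2 3 2

Derivation:
t=0: input=4 -> V=0 FIRE
t=1: input=4 -> V=0 FIRE
t=2: input=2 -> V=0 FIRE
t=3: input=2 -> V=0 FIRE
t=4: input=4 -> V=0 FIRE
t=5: input=2 -> V=0 FIRE
t=6: input=4 -> V=0 FIRE
t=7: input=4 -> V=0 FIRE
t=8: input=0 -> V=0
t=9: input=2 -> V=0 FIRE
t=10: input=0 -> V=0
t=11: input=0 -> V=0
t=12: input=3 -> V=0 FIRE
t=13: input=0 -> V=0
t=14: input=5 -> V=0 FIRE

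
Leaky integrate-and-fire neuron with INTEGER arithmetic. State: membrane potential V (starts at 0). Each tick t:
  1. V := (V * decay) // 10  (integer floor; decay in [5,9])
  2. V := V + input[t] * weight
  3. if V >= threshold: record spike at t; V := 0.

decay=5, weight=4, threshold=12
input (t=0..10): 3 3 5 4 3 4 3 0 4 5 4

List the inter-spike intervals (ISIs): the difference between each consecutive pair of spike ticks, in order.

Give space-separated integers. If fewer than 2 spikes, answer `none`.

Answer: 1 1 1 1 1 1 2 1 1

Derivation:
t=0: input=3 -> V=0 FIRE
t=1: input=3 -> V=0 FIRE
t=2: input=5 -> V=0 FIRE
t=3: input=4 -> V=0 FIRE
t=4: input=3 -> V=0 FIRE
t=5: input=4 -> V=0 FIRE
t=6: input=3 -> V=0 FIRE
t=7: input=0 -> V=0
t=8: input=4 -> V=0 FIRE
t=9: input=5 -> V=0 FIRE
t=10: input=4 -> V=0 FIRE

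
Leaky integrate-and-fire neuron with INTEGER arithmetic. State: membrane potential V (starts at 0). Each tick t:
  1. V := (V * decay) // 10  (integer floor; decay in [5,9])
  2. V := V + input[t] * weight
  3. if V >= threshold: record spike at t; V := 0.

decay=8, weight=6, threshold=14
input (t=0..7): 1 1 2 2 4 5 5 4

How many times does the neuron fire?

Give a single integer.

Answer: 5

Derivation:
t=0: input=1 -> V=6
t=1: input=1 -> V=10
t=2: input=2 -> V=0 FIRE
t=3: input=2 -> V=12
t=4: input=4 -> V=0 FIRE
t=5: input=5 -> V=0 FIRE
t=6: input=5 -> V=0 FIRE
t=7: input=4 -> V=0 FIRE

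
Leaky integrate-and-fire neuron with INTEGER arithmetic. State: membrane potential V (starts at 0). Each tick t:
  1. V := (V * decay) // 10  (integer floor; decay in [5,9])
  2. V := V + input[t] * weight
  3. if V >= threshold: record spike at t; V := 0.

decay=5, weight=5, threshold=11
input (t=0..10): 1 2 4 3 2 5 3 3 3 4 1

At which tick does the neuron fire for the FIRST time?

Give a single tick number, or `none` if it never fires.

t=0: input=1 -> V=5
t=1: input=2 -> V=0 FIRE
t=2: input=4 -> V=0 FIRE
t=3: input=3 -> V=0 FIRE
t=4: input=2 -> V=10
t=5: input=5 -> V=0 FIRE
t=6: input=3 -> V=0 FIRE
t=7: input=3 -> V=0 FIRE
t=8: input=3 -> V=0 FIRE
t=9: input=4 -> V=0 FIRE
t=10: input=1 -> V=5

Answer: 1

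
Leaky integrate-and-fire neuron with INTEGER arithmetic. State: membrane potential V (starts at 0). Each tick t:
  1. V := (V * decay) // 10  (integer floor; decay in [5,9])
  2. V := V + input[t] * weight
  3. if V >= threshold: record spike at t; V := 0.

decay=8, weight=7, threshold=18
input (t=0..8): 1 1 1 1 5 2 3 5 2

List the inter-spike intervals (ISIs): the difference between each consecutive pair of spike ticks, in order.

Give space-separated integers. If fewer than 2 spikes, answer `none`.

Answer: 1 2 1

Derivation:
t=0: input=1 -> V=7
t=1: input=1 -> V=12
t=2: input=1 -> V=16
t=3: input=1 -> V=0 FIRE
t=4: input=5 -> V=0 FIRE
t=5: input=2 -> V=14
t=6: input=3 -> V=0 FIRE
t=7: input=5 -> V=0 FIRE
t=8: input=2 -> V=14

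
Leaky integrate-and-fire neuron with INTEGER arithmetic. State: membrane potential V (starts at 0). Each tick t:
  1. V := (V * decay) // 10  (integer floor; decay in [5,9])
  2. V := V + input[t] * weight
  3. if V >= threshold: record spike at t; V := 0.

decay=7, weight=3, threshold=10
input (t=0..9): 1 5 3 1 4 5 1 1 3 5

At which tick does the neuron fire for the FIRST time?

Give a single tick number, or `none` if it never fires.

Answer: 1

Derivation:
t=0: input=1 -> V=3
t=1: input=5 -> V=0 FIRE
t=2: input=3 -> V=9
t=3: input=1 -> V=9
t=4: input=4 -> V=0 FIRE
t=5: input=5 -> V=0 FIRE
t=6: input=1 -> V=3
t=7: input=1 -> V=5
t=8: input=3 -> V=0 FIRE
t=9: input=5 -> V=0 FIRE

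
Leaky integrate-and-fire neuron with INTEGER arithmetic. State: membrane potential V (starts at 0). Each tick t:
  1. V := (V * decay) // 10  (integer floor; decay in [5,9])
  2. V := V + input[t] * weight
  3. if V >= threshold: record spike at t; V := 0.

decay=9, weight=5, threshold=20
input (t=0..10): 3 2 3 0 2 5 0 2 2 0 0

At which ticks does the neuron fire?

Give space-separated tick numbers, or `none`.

Answer: 1 4 5

Derivation:
t=0: input=3 -> V=15
t=1: input=2 -> V=0 FIRE
t=2: input=3 -> V=15
t=3: input=0 -> V=13
t=4: input=2 -> V=0 FIRE
t=5: input=5 -> V=0 FIRE
t=6: input=0 -> V=0
t=7: input=2 -> V=10
t=8: input=2 -> V=19
t=9: input=0 -> V=17
t=10: input=0 -> V=15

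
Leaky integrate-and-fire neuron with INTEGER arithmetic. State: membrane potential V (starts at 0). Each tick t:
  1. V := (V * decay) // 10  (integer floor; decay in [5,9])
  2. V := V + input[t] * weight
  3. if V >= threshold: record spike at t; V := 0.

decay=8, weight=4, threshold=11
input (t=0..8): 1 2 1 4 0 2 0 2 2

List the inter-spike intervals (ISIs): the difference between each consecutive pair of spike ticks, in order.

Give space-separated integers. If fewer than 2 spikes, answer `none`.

Answer: 2 4

Derivation:
t=0: input=1 -> V=4
t=1: input=2 -> V=0 FIRE
t=2: input=1 -> V=4
t=3: input=4 -> V=0 FIRE
t=4: input=0 -> V=0
t=5: input=2 -> V=8
t=6: input=0 -> V=6
t=7: input=2 -> V=0 FIRE
t=8: input=2 -> V=8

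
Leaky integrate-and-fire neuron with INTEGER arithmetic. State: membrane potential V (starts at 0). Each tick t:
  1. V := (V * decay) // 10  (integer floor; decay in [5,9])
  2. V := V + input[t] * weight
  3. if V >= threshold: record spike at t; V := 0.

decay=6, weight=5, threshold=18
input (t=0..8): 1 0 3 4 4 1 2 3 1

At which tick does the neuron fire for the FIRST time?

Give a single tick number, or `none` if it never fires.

Answer: 3

Derivation:
t=0: input=1 -> V=5
t=1: input=0 -> V=3
t=2: input=3 -> V=16
t=3: input=4 -> V=0 FIRE
t=4: input=4 -> V=0 FIRE
t=5: input=1 -> V=5
t=6: input=2 -> V=13
t=7: input=3 -> V=0 FIRE
t=8: input=1 -> V=5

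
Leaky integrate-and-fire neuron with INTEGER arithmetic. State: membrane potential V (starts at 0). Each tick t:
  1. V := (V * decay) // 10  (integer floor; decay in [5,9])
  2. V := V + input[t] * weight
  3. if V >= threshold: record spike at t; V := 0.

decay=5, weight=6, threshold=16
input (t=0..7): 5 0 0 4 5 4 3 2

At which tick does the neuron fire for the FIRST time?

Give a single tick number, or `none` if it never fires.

Answer: 0

Derivation:
t=0: input=5 -> V=0 FIRE
t=1: input=0 -> V=0
t=2: input=0 -> V=0
t=3: input=4 -> V=0 FIRE
t=4: input=5 -> V=0 FIRE
t=5: input=4 -> V=0 FIRE
t=6: input=3 -> V=0 FIRE
t=7: input=2 -> V=12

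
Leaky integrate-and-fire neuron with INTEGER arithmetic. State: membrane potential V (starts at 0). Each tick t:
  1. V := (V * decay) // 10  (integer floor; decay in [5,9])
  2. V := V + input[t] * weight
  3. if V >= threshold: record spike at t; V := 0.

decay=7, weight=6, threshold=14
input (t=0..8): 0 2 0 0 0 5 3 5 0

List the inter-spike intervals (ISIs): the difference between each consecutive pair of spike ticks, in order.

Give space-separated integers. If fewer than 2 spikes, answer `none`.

Answer: 1 1

Derivation:
t=0: input=0 -> V=0
t=1: input=2 -> V=12
t=2: input=0 -> V=8
t=3: input=0 -> V=5
t=4: input=0 -> V=3
t=5: input=5 -> V=0 FIRE
t=6: input=3 -> V=0 FIRE
t=7: input=5 -> V=0 FIRE
t=8: input=0 -> V=0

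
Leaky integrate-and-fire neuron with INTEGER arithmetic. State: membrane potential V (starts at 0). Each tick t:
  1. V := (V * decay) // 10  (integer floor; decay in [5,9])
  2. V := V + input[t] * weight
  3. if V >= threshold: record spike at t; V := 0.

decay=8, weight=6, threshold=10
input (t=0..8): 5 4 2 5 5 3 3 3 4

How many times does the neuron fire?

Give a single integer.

Answer: 9

Derivation:
t=0: input=5 -> V=0 FIRE
t=1: input=4 -> V=0 FIRE
t=2: input=2 -> V=0 FIRE
t=3: input=5 -> V=0 FIRE
t=4: input=5 -> V=0 FIRE
t=5: input=3 -> V=0 FIRE
t=6: input=3 -> V=0 FIRE
t=7: input=3 -> V=0 FIRE
t=8: input=4 -> V=0 FIRE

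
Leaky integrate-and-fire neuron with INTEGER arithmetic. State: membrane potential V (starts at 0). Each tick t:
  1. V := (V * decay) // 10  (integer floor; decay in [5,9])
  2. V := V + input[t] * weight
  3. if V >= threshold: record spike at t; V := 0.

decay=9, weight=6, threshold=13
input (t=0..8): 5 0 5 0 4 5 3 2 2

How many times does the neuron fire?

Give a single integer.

Answer: 6

Derivation:
t=0: input=5 -> V=0 FIRE
t=1: input=0 -> V=0
t=2: input=5 -> V=0 FIRE
t=3: input=0 -> V=0
t=4: input=4 -> V=0 FIRE
t=5: input=5 -> V=0 FIRE
t=6: input=3 -> V=0 FIRE
t=7: input=2 -> V=12
t=8: input=2 -> V=0 FIRE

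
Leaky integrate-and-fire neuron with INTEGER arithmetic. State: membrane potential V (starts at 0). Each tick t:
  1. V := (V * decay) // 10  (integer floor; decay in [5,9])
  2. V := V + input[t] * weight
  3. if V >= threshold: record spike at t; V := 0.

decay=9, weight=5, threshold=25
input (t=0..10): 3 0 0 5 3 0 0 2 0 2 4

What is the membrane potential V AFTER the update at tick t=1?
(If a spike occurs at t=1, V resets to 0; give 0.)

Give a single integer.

Answer: 13

Derivation:
t=0: input=3 -> V=15
t=1: input=0 -> V=13
t=2: input=0 -> V=11
t=3: input=5 -> V=0 FIRE
t=4: input=3 -> V=15
t=5: input=0 -> V=13
t=6: input=0 -> V=11
t=7: input=2 -> V=19
t=8: input=0 -> V=17
t=9: input=2 -> V=0 FIRE
t=10: input=4 -> V=20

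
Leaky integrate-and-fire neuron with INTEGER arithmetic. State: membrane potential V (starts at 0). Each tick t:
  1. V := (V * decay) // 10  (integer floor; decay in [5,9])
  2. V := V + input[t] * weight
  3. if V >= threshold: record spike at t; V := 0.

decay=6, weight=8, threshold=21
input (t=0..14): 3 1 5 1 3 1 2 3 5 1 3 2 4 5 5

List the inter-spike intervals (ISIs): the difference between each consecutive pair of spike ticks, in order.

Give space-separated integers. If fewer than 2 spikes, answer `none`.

Answer: 2 2 3 1 2 2 1 1

Derivation:
t=0: input=3 -> V=0 FIRE
t=1: input=1 -> V=8
t=2: input=5 -> V=0 FIRE
t=3: input=1 -> V=8
t=4: input=3 -> V=0 FIRE
t=5: input=1 -> V=8
t=6: input=2 -> V=20
t=7: input=3 -> V=0 FIRE
t=8: input=5 -> V=0 FIRE
t=9: input=1 -> V=8
t=10: input=3 -> V=0 FIRE
t=11: input=2 -> V=16
t=12: input=4 -> V=0 FIRE
t=13: input=5 -> V=0 FIRE
t=14: input=5 -> V=0 FIRE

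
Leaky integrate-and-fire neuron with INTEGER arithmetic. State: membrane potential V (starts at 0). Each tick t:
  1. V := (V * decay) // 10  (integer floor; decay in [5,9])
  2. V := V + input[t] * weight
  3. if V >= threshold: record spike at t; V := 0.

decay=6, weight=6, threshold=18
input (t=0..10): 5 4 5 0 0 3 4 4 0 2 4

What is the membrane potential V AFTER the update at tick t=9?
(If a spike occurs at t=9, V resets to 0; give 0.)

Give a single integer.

Answer: 12

Derivation:
t=0: input=5 -> V=0 FIRE
t=1: input=4 -> V=0 FIRE
t=2: input=5 -> V=0 FIRE
t=3: input=0 -> V=0
t=4: input=0 -> V=0
t=5: input=3 -> V=0 FIRE
t=6: input=4 -> V=0 FIRE
t=7: input=4 -> V=0 FIRE
t=8: input=0 -> V=0
t=9: input=2 -> V=12
t=10: input=4 -> V=0 FIRE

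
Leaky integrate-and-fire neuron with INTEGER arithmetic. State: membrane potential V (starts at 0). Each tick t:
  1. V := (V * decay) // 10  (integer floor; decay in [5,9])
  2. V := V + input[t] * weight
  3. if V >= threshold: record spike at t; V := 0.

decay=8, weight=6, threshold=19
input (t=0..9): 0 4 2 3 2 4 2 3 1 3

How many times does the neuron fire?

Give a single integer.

Answer: 5

Derivation:
t=0: input=0 -> V=0
t=1: input=4 -> V=0 FIRE
t=2: input=2 -> V=12
t=3: input=3 -> V=0 FIRE
t=4: input=2 -> V=12
t=5: input=4 -> V=0 FIRE
t=6: input=2 -> V=12
t=7: input=3 -> V=0 FIRE
t=8: input=1 -> V=6
t=9: input=3 -> V=0 FIRE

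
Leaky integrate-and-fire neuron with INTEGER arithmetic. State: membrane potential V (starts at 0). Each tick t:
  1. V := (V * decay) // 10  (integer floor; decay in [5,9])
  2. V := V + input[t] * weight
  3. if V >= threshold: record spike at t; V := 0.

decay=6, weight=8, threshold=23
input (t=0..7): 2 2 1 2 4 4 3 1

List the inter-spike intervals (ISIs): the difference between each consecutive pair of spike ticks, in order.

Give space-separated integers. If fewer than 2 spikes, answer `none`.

t=0: input=2 -> V=16
t=1: input=2 -> V=0 FIRE
t=2: input=1 -> V=8
t=3: input=2 -> V=20
t=4: input=4 -> V=0 FIRE
t=5: input=4 -> V=0 FIRE
t=6: input=3 -> V=0 FIRE
t=7: input=1 -> V=8

Answer: 3 1 1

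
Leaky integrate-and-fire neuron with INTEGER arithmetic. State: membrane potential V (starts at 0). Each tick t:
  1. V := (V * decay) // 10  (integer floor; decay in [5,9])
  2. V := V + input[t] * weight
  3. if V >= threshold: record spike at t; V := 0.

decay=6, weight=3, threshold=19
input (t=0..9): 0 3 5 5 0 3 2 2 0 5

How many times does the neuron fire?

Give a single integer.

t=0: input=0 -> V=0
t=1: input=3 -> V=9
t=2: input=5 -> V=0 FIRE
t=3: input=5 -> V=15
t=4: input=0 -> V=9
t=5: input=3 -> V=14
t=6: input=2 -> V=14
t=7: input=2 -> V=14
t=8: input=0 -> V=8
t=9: input=5 -> V=0 FIRE

Answer: 2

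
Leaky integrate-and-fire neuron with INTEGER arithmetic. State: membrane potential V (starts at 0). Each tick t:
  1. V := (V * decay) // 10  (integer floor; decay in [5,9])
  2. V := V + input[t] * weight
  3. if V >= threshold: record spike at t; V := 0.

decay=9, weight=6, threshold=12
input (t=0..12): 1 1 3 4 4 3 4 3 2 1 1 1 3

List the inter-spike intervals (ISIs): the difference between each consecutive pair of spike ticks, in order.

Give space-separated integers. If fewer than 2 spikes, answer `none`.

Answer: 1 1 1 1 1 1 3 1

Derivation:
t=0: input=1 -> V=6
t=1: input=1 -> V=11
t=2: input=3 -> V=0 FIRE
t=3: input=4 -> V=0 FIRE
t=4: input=4 -> V=0 FIRE
t=5: input=3 -> V=0 FIRE
t=6: input=4 -> V=0 FIRE
t=7: input=3 -> V=0 FIRE
t=8: input=2 -> V=0 FIRE
t=9: input=1 -> V=6
t=10: input=1 -> V=11
t=11: input=1 -> V=0 FIRE
t=12: input=3 -> V=0 FIRE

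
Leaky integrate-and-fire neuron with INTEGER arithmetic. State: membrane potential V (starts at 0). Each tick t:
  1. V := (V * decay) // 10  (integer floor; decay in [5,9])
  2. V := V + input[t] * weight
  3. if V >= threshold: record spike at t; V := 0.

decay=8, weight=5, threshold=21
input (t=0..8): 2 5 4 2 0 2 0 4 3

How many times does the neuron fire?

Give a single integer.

t=0: input=2 -> V=10
t=1: input=5 -> V=0 FIRE
t=2: input=4 -> V=20
t=3: input=2 -> V=0 FIRE
t=4: input=0 -> V=0
t=5: input=2 -> V=10
t=6: input=0 -> V=8
t=7: input=4 -> V=0 FIRE
t=8: input=3 -> V=15

Answer: 3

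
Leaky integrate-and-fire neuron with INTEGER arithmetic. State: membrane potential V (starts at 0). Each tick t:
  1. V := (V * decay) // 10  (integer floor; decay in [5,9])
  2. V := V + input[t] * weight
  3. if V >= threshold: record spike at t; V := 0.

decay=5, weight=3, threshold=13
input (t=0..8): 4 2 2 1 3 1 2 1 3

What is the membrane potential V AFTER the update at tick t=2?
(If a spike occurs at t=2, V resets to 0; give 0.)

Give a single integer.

t=0: input=4 -> V=12
t=1: input=2 -> V=12
t=2: input=2 -> V=12
t=3: input=1 -> V=9
t=4: input=3 -> V=0 FIRE
t=5: input=1 -> V=3
t=6: input=2 -> V=7
t=7: input=1 -> V=6
t=8: input=3 -> V=12

Answer: 12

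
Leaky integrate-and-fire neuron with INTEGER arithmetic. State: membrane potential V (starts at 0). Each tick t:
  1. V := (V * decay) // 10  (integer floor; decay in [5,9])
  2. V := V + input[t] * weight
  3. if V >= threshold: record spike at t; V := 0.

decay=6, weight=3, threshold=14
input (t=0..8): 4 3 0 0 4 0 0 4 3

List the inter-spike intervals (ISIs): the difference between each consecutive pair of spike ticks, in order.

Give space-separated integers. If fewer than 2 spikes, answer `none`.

t=0: input=4 -> V=12
t=1: input=3 -> V=0 FIRE
t=2: input=0 -> V=0
t=3: input=0 -> V=0
t=4: input=4 -> V=12
t=5: input=0 -> V=7
t=6: input=0 -> V=4
t=7: input=4 -> V=0 FIRE
t=8: input=3 -> V=9

Answer: 6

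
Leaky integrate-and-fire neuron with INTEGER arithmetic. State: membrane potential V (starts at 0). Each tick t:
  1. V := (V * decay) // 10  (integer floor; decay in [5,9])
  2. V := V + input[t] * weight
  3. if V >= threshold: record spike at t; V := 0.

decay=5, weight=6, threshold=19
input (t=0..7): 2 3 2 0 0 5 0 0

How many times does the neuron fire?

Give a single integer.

t=0: input=2 -> V=12
t=1: input=3 -> V=0 FIRE
t=2: input=2 -> V=12
t=3: input=0 -> V=6
t=4: input=0 -> V=3
t=5: input=5 -> V=0 FIRE
t=6: input=0 -> V=0
t=7: input=0 -> V=0

Answer: 2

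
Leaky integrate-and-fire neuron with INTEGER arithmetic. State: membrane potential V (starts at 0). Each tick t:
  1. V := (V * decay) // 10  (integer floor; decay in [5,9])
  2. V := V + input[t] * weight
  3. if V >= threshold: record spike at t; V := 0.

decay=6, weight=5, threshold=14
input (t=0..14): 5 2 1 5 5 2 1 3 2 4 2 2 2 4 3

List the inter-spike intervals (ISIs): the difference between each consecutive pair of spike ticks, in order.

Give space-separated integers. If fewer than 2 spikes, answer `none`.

Answer: 3 1 3 2 2 2 1

Derivation:
t=0: input=5 -> V=0 FIRE
t=1: input=2 -> V=10
t=2: input=1 -> V=11
t=3: input=5 -> V=0 FIRE
t=4: input=5 -> V=0 FIRE
t=5: input=2 -> V=10
t=6: input=1 -> V=11
t=7: input=3 -> V=0 FIRE
t=8: input=2 -> V=10
t=9: input=4 -> V=0 FIRE
t=10: input=2 -> V=10
t=11: input=2 -> V=0 FIRE
t=12: input=2 -> V=10
t=13: input=4 -> V=0 FIRE
t=14: input=3 -> V=0 FIRE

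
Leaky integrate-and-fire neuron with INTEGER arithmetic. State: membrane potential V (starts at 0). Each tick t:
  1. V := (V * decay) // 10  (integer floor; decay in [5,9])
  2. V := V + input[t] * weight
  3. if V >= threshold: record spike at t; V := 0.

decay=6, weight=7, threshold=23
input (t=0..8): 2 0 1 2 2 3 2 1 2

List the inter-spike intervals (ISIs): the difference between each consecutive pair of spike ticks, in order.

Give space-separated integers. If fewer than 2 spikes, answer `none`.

Answer: 2

Derivation:
t=0: input=2 -> V=14
t=1: input=0 -> V=8
t=2: input=1 -> V=11
t=3: input=2 -> V=20
t=4: input=2 -> V=0 FIRE
t=5: input=3 -> V=21
t=6: input=2 -> V=0 FIRE
t=7: input=1 -> V=7
t=8: input=2 -> V=18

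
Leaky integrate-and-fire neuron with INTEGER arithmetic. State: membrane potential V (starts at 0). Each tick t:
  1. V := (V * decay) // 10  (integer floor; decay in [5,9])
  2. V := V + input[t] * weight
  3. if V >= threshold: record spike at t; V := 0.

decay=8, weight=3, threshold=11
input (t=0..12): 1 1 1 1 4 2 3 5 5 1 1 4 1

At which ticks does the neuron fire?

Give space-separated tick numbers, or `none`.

Answer: 4 6 7 8 11

Derivation:
t=0: input=1 -> V=3
t=1: input=1 -> V=5
t=2: input=1 -> V=7
t=3: input=1 -> V=8
t=4: input=4 -> V=0 FIRE
t=5: input=2 -> V=6
t=6: input=3 -> V=0 FIRE
t=7: input=5 -> V=0 FIRE
t=8: input=5 -> V=0 FIRE
t=9: input=1 -> V=3
t=10: input=1 -> V=5
t=11: input=4 -> V=0 FIRE
t=12: input=1 -> V=3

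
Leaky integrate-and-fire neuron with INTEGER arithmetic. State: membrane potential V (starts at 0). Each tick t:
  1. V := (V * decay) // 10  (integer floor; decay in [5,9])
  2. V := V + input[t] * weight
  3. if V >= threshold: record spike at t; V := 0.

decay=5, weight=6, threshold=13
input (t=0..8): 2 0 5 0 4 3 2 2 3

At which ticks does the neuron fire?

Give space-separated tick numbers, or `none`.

Answer: 2 4 5 7 8

Derivation:
t=0: input=2 -> V=12
t=1: input=0 -> V=6
t=2: input=5 -> V=0 FIRE
t=3: input=0 -> V=0
t=4: input=4 -> V=0 FIRE
t=5: input=3 -> V=0 FIRE
t=6: input=2 -> V=12
t=7: input=2 -> V=0 FIRE
t=8: input=3 -> V=0 FIRE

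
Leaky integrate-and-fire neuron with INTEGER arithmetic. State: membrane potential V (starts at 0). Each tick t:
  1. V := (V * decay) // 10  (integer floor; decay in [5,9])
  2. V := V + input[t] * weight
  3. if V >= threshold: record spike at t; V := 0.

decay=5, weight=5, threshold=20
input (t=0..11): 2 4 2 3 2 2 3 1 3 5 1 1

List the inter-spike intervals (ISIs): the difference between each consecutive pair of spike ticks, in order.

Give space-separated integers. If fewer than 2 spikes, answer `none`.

t=0: input=2 -> V=10
t=1: input=4 -> V=0 FIRE
t=2: input=2 -> V=10
t=3: input=3 -> V=0 FIRE
t=4: input=2 -> V=10
t=5: input=2 -> V=15
t=6: input=3 -> V=0 FIRE
t=7: input=1 -> V=5
t=8: input=3 -> V=17
t=9: input=5 -> V=0 FIRE
t=10: input=1 -> V=5
t=11: input=1 -> V=7

Answer: 2 3 3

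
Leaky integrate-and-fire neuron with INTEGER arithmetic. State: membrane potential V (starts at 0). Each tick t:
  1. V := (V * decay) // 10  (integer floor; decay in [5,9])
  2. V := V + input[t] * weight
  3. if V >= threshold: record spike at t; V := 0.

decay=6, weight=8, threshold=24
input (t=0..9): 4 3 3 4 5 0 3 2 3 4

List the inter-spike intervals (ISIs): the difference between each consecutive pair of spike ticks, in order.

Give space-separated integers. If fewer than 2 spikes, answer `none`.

t=0: input=4 -> V=0 FIRE
t=1: input=3 -> V=0 FIRE
t=2: input=3 -> V=0 FIRE
t=3: input=4 -> V=0 FIRE
t=4: input=5 -> V=0 FIRE
t=5: input=0 -> V=0
t=6: input=3 -> V=0 FIRE
t=7: input=2 -> V=16
t=8: input=3 -> V=0 FIRE
t=9: input=4 -> V=0 FIRE

Answer: 1 1 1 1 2 2 1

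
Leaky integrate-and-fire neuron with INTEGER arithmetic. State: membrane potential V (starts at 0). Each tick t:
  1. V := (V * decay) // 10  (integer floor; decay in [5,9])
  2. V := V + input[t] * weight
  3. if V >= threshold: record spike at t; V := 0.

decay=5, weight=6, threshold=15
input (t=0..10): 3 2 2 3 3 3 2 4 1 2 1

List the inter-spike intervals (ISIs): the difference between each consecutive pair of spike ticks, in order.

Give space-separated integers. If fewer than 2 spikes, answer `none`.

Answer: 2 1 1 1 2 2

Derivation:
t=0: input=3 -> V=0 FIRE
t=1: input=2 -> V=12
t=2: input=2 -> V=0 FIRE
t=3: input=3 -> V=0 FIRE
t=4: input=3 -> V=0 FIRE
t=5: input=3 -> V=0 FIRE
t=6: input=2 -> V=12
t=7: input=4 -> V=0 FIRE
t=8: input=1 -> V=6
t=9: input=2 -> V=0 FIRE
t=10: input=1 -> V=6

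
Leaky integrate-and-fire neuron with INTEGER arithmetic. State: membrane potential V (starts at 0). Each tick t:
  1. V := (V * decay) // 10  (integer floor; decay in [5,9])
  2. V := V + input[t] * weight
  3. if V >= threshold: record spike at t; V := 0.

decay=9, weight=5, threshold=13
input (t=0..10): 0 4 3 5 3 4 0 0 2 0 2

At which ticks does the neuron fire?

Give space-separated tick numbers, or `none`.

Answer: 1 2 3 4 5 10

Derivation:
t=0: input=0 -> V=0
t=1: input=4 -> V=0 FIRE
t=2: input=3 -> V=0 FIRE
t=3: input=5 -> V=0 FIRE
t=4: input=3 -> V=0 FIRE
t=5: input=4 -> V=0 FIRE
t=6: input=0 -> V=0
t=7: input=0 -> V=0
t=8: input=2 -> V=10
t=9: input=0 -> V=9
t=10: input=2 -> V=0 FIRE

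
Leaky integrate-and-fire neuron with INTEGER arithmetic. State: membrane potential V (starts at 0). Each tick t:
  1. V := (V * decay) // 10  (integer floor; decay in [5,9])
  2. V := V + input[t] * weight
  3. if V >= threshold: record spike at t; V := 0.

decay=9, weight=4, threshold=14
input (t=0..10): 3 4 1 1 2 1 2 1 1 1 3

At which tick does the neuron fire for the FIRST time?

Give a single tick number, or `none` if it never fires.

Answer: 1

Derivation:
t=0: input=3 -> V=12
t=1: input=4 -> V=0 FIRE
t=2: input=1 -> V=4
t=3: input=1 -> V=7
t=4: input=2 -> V=0 FIRE
t=5: input=1 -> V=4
t=6: input=2 -> V=11
t=7: input=1 -> V=13
t=8: input=1 -> V=0 FIRE
t=9: input=1 -> V=4
t=10: input=3 -> V=0 FIRE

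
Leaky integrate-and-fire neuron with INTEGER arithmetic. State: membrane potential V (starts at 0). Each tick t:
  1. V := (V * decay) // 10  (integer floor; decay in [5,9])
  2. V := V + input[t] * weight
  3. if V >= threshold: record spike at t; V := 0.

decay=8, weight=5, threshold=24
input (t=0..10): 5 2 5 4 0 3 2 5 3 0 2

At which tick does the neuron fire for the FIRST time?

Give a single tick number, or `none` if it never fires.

Answer: 0

Derivation:
t=0: input=5 -> V=0 FIRE
t=1: input=2 -> V=10
t=2: input=5 -> V=0 FIRE
t=3: input=4 -> V=20
t=4: input=0 -> V=16
t=5: input=3 -> V=0 FIRE
t=6: input=2 -> V=10
t=7: input=5 -> V=0 FIRE
t=8: input=3 -> V=15
t=9: input=0 -> V=12
t=10: input=2 -> V=19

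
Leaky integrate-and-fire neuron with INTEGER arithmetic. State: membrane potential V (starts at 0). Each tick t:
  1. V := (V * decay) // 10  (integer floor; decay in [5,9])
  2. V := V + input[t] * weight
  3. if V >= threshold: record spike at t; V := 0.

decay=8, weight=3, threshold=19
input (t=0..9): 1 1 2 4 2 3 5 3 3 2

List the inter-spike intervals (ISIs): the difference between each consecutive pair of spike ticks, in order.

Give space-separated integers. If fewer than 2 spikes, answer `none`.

t=0: input=1 -> V=3
t=1: input=1 -> V=5
t=2: input=2 -> V=10
t=3: input=4 -> V=0 FIRE
t=4: input=2 -> V=6
t=5: input=3 -> V=13
t=6: input=5 -> V=0 FIRE
t=7: input=3 -> V=9
t=8: input=3 -> V=16
t=9: input=2 -> V=18

Answer: 3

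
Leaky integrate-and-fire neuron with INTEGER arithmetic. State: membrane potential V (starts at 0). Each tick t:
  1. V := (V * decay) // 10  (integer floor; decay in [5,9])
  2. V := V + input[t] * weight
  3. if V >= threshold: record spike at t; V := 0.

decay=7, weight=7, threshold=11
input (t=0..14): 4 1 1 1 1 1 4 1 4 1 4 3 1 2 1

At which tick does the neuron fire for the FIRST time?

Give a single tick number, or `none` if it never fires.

Answer: 0

Derivation:
t=0: input=4 -> V=0 FIRE
t=1: input=1 -> V=7
t=2: input=1 -> V=0 FIRE
t=3: input=1 -> V=7
t=4: input=1 -> V=0 FIRE
t=5: input=1 -> V=7
t=6: input=4 -> V=0 FIRE
t=7: input=1 -> V=7
t=8: input=4 -> V=0 FIRE
t=9: input=1 -> V=7
t=10: input=4 -> V=0 FIRE
t=11: input=3 -> V=0 FIRE
t=12: input=1 -> V=7
t=13: input=2 -> V=0 FIRE
t=14: input=1 -> V=7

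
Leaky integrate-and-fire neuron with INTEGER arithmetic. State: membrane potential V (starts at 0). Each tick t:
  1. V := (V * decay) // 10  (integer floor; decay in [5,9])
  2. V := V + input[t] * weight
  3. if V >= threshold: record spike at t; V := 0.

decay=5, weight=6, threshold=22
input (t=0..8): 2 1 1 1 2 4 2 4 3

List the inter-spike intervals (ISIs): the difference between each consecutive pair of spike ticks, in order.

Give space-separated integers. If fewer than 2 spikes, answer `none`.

Answer: 2

Derivation:
t=0: input=2 -> V=12
t=1: input=1 -> V=12
t=2: input=1 -> V=12
t=3: input=1 -> V=12
t=4: input=2 -> V=18
t=5: input=4 -> V=0 FIRE
t=6: input=2 -> V=12
t=7: input=4 -> V=0 FIRE
t=8: input=3 -> V=18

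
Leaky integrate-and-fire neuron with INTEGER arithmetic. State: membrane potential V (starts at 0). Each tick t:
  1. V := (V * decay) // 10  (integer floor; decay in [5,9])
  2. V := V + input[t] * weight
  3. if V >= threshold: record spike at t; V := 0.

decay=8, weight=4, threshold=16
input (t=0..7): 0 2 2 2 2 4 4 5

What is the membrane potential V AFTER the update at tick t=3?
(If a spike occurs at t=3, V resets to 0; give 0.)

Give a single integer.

t=0: input=0 -> V=0
t=1: input=2 -> V=8
t=2: input=2 -> V=14
t=3: input=2 -> V=0 FIRE
t=4: input=2 -> V=8
t=5: input=4 -> V=0 FIRE
t=6: input=4 -> V=0 FIRE
t=7: input=5 -> V=0 FIRE

Answer: 0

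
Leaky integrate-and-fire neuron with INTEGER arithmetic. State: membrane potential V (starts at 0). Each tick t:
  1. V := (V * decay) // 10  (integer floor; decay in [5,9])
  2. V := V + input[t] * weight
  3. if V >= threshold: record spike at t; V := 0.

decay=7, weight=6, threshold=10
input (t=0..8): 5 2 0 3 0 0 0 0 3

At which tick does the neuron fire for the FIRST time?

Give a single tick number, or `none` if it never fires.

Answer: 0

Derivation:
t=0: input=5 -> V=0 FIRE
t=1: input=2 -> V=0 FIRE
t=2: input=0 -> V=0
t=3: input=3 -> V=0 FIRE
t=4: input=0 -> V=0
t=5: input=0 -> V=0
t=6: input=0 -> V=0
t=7: input=0 -> V=0
t=8: input=3 -> V=0 FIRE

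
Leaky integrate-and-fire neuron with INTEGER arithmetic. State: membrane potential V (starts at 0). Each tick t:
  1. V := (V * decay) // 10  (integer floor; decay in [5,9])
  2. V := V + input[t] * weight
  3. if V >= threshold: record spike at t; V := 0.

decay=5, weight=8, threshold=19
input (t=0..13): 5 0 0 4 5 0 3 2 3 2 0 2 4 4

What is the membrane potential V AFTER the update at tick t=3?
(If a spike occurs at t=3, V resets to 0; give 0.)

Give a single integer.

t=0: input=5 -> V=0 FIRE
t=1: input=0 -> V=0
t=2: input=0 -> V=0
t=3: input=4 -> V=0 FIRE
t=4: input=5 -> V=0 FIRE
t=5: input=0 -> V=0
t=6: input=3 -> V=0 FIRE
t=7: input=2 -> V=16
t=8: input=3 -> V=0 FIRE
t=9: input=2 -> V=16
t=10: input=0 -> V=8
t=11: input=2 -> V=0 FIRE
t=12: input=4 -> V=0 FIRE
t=13: input=4 -> V=0 FIRE

Answer: 0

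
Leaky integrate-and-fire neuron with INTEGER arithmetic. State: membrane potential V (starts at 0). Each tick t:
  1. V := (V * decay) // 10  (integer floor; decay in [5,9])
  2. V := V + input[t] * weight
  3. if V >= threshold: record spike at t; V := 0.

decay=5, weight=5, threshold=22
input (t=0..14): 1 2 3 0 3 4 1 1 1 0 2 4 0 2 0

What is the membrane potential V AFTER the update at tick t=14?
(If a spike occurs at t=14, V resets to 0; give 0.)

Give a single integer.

Answer: 5

Derivation:
t=0: input=1 -> V=5
t=1: input=2 -> V=12
t=2: input=3 -> V=21
t=3: input=0 -> V=10
t=4: input=3 -> V=20
t=5: input=4 -> V=0 FIRE
t=6: input=1 -> V=5
t=7: input=1 -> V=7
t=8: input=1 -> V=8
t=9: input=0 -> V=4
t=10: input=2 -> V=12
t=11: input=4 -> V=0 FIRE
t=12: input=0 -> V=0
t=13: input=2 -> V=10
t=14: input=0 -> V=5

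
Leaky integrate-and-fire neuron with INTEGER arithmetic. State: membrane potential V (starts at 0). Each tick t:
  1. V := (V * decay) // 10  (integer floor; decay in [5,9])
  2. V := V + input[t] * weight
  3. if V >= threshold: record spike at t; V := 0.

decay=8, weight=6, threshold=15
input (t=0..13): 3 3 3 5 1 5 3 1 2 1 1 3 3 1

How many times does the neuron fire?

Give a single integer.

Answer: 9

Derivation:
t=0: input=3 -> V=0 FIRE
t=1: input=3 -> V=0 FIRE
t=2: input=3 -> V=0 FIRE
t=3: input=5 -> V=0 FIRE
t=4: input=1 -> V=6
t=5: input=5 -> V=0 FIRE
t=6: input=3 -> V=0 FIRE
t=7: input=1 -> V=6
t=8: input=2 -> V=0 FIRE
t=9: input=1 -> V=6
t=10: input=1 -> V=10
t=11: input=3 -> V=0 FIRE
t=12: input=3 -> V=0 FIRE
t=13: input=1 -> V=6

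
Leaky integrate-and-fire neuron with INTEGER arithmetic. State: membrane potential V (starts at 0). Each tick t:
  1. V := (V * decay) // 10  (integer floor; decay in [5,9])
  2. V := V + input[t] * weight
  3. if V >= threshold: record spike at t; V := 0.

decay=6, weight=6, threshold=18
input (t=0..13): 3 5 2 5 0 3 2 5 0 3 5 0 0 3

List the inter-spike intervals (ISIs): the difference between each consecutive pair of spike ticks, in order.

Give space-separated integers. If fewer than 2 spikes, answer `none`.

Answer: 1 2 2 2 2 1 3

Derivation:
t=0: input=3 -> V=0 FIRE
t=1: input=5 -> V=0 FIRE
t=2: input=2 -> V=12
t=3: input=5 -> V=0 FIRE
t=4: input=0 -> V=0
t=5: input=3 -> V=0 FIRE
t=6: input=2 -> V=12
t=7: input=5 -> V=0 FIRE
t=8: input=0 -> V=0
t=9: input=3 -> V=0 FIRE
t=10: input=5 -> V=0 FIRE
t=11: input=0 -> V=0
t=12: input=0 -> V=0
t=13: input=3 -> V=0 FIRE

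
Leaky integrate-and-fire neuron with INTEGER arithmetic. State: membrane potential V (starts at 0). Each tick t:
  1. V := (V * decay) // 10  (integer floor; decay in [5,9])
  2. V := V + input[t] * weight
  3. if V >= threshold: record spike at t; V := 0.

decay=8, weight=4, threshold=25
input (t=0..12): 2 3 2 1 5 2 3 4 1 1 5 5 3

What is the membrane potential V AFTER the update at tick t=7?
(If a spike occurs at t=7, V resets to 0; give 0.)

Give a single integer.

t=0: input=2 -> V=8
t=1: input=3 -> V=18
t=2: input=2 -> V=22
t=3: input=1 -> V=21
t=4: input=5 -> V=0 FIRE
t=5: input=2 -> V=8
t=6: input=3 -> V=18
t=7: input=4 -> V=0 FIRE
t=8: input=1 -> V=4
t=9: input=1 -> V=7
t=10: input=5 -> V=0 FIRE
t=11: input=5 -> V=20
t=12: input=3 -> V=0 FIRE

Answer: 0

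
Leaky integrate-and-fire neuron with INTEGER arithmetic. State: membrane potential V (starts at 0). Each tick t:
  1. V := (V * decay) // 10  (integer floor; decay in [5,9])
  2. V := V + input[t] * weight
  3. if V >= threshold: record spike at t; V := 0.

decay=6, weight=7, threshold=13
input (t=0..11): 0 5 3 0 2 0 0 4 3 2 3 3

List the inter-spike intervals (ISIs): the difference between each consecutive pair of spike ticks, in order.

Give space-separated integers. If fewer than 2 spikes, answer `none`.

Answer: 1 2 3 1 1 1 1

Derivation:
t=0: input=0 -> V=0
t=1: input=5 -> V=0 FIRE
t=2: input=3 -> V=0 FIRE
t=3: input=0 -> V=0
t=4: input=2 -> V=0 FIRE
t=5: input=0 -> V=0
t=6: input=0 -> V=0
t=7: input=4 -> V=0 FIRE
t=8: input=3 -> V=0 FIRE
t=9: input=2 -> V=0 FIRE
t=10: input=3 -> V=0 FIRE
t=11: input=3 -> V=0 FIRE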